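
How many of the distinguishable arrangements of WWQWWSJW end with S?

42

With the last slot taken by S, it remains to arrange the other 7 letters (WWQWWJW).
Those 7 letters have W appearing 5 times, giving (7)!/(5!) = 42.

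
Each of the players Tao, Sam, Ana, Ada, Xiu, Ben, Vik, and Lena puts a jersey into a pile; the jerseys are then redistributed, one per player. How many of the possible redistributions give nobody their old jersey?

14833

Count assignments avoiding every fixed point. For any j of the 8 players fixed to their old jersey, the other 8−j can be arranged in (8−j)! ways.
By inclusion–exclusion this is Σ_{j=0}^{8} (−1)^j C(8,j)·(8−j)!.
Computing: 40320 − 40320 + 20160 − 6720 + 1680 − 336 + 56 − 8 + 1 = 14833.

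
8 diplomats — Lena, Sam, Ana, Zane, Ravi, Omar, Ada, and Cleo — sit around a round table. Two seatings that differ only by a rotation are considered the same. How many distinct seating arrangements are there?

5040

Seat Lena anywhere (absorbing the rotational symmetry), then permute the other 7: (7)! = 5040.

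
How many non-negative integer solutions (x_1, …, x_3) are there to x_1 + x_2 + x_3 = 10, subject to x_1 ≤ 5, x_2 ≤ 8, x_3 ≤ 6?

38

Ignoring the caps, the number of non-negative solutions to x_1+…+x_3 = 10 is C(12,2) = 66.
Subtract solutions that violate a single cap (substitute x_i' = x_i − (cap_i+1)): x_1 ≥ 6 gives C(6,2) = 15; x_2 ≥ 9 gives C(3,2) = 3; x_3 ≥ 7 gives C(5,2) = 10. Together 28.
No two caps can be exceeded simultaneously, so the pair terms are all 0.
By inclusion–exclusion the count is 66 − 28 + 0 = 38.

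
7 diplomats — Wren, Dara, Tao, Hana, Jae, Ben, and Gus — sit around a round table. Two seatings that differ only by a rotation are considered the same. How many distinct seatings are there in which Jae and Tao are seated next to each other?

240

Treat {Jae, Tao} as one unit (2 internal orders) and seat the resulting 6 units around the table: (5)! circular arrangements.
So 2 × (5)! = 2 × 120 = 240.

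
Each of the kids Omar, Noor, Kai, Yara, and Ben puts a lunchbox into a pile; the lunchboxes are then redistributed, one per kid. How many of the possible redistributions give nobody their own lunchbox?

Count assignments avoiding every fixed point. For any j of the 5 kids fixed to their own lunchbox, the other 5−j can be arranged in (5−j)! ways.
By inclusion–exclusion this is Σ_{j=0}^{5} (−1)^j C(5,j)·(5−j)!.
Computing: 120 − 120 + 60 − 20 + 5 − 1 = 44.

44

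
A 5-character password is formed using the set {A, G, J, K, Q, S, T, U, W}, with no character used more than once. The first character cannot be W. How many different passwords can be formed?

13440

The first character has 9−1 = 8 choices (anything except W).
The remaining 4 characters are filled from the other 8 symbols without repetition: 8 × 7 × 6 × 5 = 1680.
Total: 8 × 1680 = 13440.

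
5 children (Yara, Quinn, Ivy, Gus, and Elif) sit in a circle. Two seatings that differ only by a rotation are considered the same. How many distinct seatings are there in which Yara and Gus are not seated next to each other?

12

Without the restriction there are (4)! = 24 seatings.
Seatings with Yara beside Gus: treat them as a block with 2 internal orders, giving 2 × (3)! = 12.
Subtracting, 24 − 12 = 12.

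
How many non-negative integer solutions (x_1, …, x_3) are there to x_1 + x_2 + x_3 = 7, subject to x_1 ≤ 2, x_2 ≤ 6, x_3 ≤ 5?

Without the upper bounds there are C(9,2) = 36 ways to split 7 among 3 variables.
Subtract solutions that violate a single cap (substitute x_i' = x_i − (cap_i+1)): x_1 ≥ 3 gives C(6,2) = 15; x_2 ≥ 7 gives C(2,2) = 1; x_3 ≥ 6 gives C(3,2) = 3. Together 19.
No two caps can be exceeded simultaneously, so the pair terms are all 0.
By inclusion–exclusion the count is 36 − 19 + 0 = 17.

17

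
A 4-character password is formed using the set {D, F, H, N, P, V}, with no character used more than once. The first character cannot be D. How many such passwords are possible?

300

The first character has 6−1 = 5 choices (anything except D).
The remaining 3 characters are filled from the other 5 symbols without repetition: 5 × 4 × 3 = 60.
Total: 5 × 60 = 300.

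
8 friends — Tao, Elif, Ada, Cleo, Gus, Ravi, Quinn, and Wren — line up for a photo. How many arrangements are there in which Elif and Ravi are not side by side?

30240

There are 8! = 40320 arrangements in all. If Elif and Ravi are adjacent, merging them into one block gives 2·(7)! = 10080 arrangements.
So 40320 − 10080 = 30240 arrangements keep them apart.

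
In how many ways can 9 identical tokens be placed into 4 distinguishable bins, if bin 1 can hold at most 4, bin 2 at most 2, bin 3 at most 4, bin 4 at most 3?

Without the upper bounds there are C(12,3) = 220 ways to split 9 among 4 bins.
Subtract solutions that violate a single cap (substitute x_i' = x_i − (cap_i+1)): x_1 ≥ 5 gives C(7,3) = 35; x_2 ≥ 3 gives C(9,3) = 84; x_3 ≥ 5 gives C(7,3) = 35; x_4 ≥ 4 gives C(8,3) = 56. Together 210.
Add back pairs where two caps are both exceeded: 4 + 0 + 1 + 4 + 10 + 1 = 20.
By inclusion–exclusion the count is 220 − 210 + 20 = 30.

30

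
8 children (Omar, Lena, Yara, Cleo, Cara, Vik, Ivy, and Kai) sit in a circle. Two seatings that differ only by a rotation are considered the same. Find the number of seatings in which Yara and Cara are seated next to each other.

1440

Treat {Yara, Cara} as one unit (2 internal orders) and seat the resulting 7 units around the table: (6)! circular arrangements.
So 2 × (6)! = 2 × 720 = 1440.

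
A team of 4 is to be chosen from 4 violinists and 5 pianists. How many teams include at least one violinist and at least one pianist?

120

Unrestricted: C(9,4) = 126 ways to pick any 4 of the 9.
Selections missing a whole group: no violinists → C(5,4) = 5; no pianists → C(4,4) = 1.
Both groups omitted at once is impossible, so 126 − 6 = 120.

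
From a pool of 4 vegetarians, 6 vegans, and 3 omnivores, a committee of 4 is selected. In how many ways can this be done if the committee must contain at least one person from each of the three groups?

Unrestricted: C(13,4) = 715 ways to pick any 4 of the 13.
Subtract selections that omit an entire group: no vegetarians → C(9,4) = 126; no vegans → C(7,4) = 35; no omnivores → C(10,4) = 210.
Add back selections omitting two groups (i.e. drawn from a single group): C(4,4) + C(6,4) + C(3,4) = 16.
By inclusion–exclusion: 715 − 371 + 16 = 360.

360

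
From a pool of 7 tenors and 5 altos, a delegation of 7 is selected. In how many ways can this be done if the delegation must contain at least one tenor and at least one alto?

With no constraint there are C(12,7) = 792 possible selections.
Subtract selections that omit an entire group: no tenors → C(5,7) = 0; no altos → C(7,7) = 1.
Both groups omitted at once is impossible, so 792 − 1 = 791.

791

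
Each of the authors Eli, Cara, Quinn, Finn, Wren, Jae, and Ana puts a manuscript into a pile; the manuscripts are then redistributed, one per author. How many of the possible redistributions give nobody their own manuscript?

1854

Count assignments avoiding every fixed point. For any j of the 7 authors fixed to their own manuscript, the other 7−j can be arranged in (7−j)! ways.
By inclusion–exclusion this is Σ_{j=0}^{7} (−1)^j C(7,j)·(7−j)!.
Computing: 5040 − 5040 + 2520 − 840 + 210 − 42 + 7 − 1 = 1854.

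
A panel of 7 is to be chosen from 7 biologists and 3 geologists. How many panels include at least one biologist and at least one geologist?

Total 7-person selections from all 10: C(10,7) = 120.
Subtract selections that omit an entire group: no biologists → C(3,7) = 0; no geologists → C(7,7) = 1.
Both groups omitted at once is impossible, so 120 − 1 = 119.

119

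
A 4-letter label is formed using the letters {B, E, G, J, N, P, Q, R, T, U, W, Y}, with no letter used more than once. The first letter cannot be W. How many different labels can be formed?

The first letter has 12−1 = 11 choices (anything except W).
The remaining 3 letters are filled from the other 11 symbols without repetition: 11 × 10 × 9 = 990.
Total: 11 × 990 = 10890.

10890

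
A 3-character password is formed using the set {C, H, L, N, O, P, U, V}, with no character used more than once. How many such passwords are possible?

336

Choose and order 3 of the 8 symbols: the first character has 8 options, the next 7, then 6.
That product is 8 × 7 × 6 = 336.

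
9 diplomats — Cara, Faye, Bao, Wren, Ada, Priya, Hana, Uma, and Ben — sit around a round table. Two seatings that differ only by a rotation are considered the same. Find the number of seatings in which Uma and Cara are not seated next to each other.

Without the restriction there are (8)! = 40320 seatings.
Seatings with Uma beside Cara: treat them as a block with 2 internal orders, giving 2 × (7)! = 10080.
Subtracting, 40320 − 10080 = 30240.

30240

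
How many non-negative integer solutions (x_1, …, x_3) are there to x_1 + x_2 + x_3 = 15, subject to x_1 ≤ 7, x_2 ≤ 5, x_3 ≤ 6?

10

Ignoring the caps, the number of non-negative solutions to x_1+…+x_3 = 15 is C(17,2) = 136.
Subtract solutions that violate a single cap (substitute x_i' = x_i − (cap_i+1)): x_1 ≥ 8 gives C(9,2) = 36; x_2 ≥ 6 gives C(11,2) = 55; x_3 ≥ 7 gives C(10,2) = 45. Together 136.
Add back pairs where two caps are both exceeded: 3 + 1 + 6 = 10.
By inclusion–exclusion the count is 136 − 136 + 10 = 10.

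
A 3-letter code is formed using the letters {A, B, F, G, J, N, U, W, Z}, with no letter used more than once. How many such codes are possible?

With no repetition, fill the 3 letters in order: 9 choices, then 8, down to 7.
That product is 9 × 8 × 7 = 504.

504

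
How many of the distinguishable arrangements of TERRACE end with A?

180

Fix A in the last position and arrange the remaining 6 letters.
Those 6 letters have E appearing twice and R appearing twice, giving (6)!/(2!·2!) = 180.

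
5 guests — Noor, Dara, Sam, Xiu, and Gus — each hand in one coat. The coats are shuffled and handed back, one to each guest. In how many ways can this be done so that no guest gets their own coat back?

Let Aᵢ be the assignments in which guest i gets their own coat. We want the size of the complement of A₁∪…∪A_5.
By inclusion–exclusion this is Σ_{j=0}^{5} (−1)^j C(5,j)·(5−j)!.
Computing: 120 − 120 + 60 − 20 + 5 − 1 = 44.

44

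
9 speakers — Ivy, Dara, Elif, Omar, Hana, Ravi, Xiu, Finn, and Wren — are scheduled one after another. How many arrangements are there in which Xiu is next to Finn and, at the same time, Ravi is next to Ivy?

Treat {Xiu,Finn} as one block (2 orders) and {Ravi,Ivy} as another (2 orders).
That leaves 7 units to arrange: 2 × 2 × 7! = 4 × 5040 = 20160.

20160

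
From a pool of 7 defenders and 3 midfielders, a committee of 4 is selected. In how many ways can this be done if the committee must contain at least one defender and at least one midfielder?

175

With no constraint there are C(10,4) = 210 possible selections.
Selections missing a whole group: no defenders → C(3,4) = 0; no midfielders → C(7,4) = 35.
Both groups omitted at once is impossible, so 210 − 35 = 175.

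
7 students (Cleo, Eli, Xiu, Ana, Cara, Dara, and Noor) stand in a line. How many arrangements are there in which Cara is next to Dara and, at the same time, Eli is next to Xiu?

Treat {Cara,Dara} as one block (2 orders) and {Eli,Xiu} as another (2 orders).
That leaves 5 units to arrange: 2 × 2 × 5! = 4 × 120 = 480.

480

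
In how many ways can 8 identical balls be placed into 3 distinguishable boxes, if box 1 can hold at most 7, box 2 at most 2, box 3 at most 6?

20

Without the upper bounds there are C(10,2) = 45 ways to split 8 among 3 boxes.
Subtract solutions that violate a single cap (substitute x_i' = x_i − (cap_i+1)): x_1 ≥ 8 gives C(2,2) = 1; x_2 ≥ 3 gives C(7,2) = 21; x_3 ≥ 7 gives C(3,2) = 3. Together 25.
No two caps can be exceeded simultaneously, so the pair terms are all 0.
By inclusion–exclusion the count is 45 − 25 + 0 = 20.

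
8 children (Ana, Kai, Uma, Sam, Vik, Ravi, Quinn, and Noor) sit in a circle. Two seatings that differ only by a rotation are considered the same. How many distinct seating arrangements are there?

Fix one person's seat to break rotational symmetry; the remaining 7 people can be arranged in (7)! = 5040 ways.

5040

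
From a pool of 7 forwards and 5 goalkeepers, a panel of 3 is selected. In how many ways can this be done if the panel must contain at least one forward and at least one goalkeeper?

175

Unrestricted: C(12,3) = 220 ways to pick any 3 of the 12.
Selections missing a whole group: no forwards → C(5,3) = 10; no goalkeepers → C(7,3) = 35.
Both groups omitted at once is impossible, so 220 − 45 = 175.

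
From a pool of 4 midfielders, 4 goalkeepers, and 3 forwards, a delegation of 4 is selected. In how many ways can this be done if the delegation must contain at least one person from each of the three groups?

192

With no constraint there are C(11,4) = 330 possible selections.
Selections missing a whole group: no midfielders → C(7,4) = 35; no goalkeepers → C(7,4) = 35; no forwards → C(8,4) = 70.
Add back selections omitting two groups (i.e. drawn from a single group): C(4,4) + C(4,4) + C(3,4) = 2.
By inclusion–exclusion: 330 − 140 + 2 = 192.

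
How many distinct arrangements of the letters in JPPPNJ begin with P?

30

Fix P in the first position and arrange the remaining 5 letters.
Those 5 letters have J appearing twice and P appearing twice, giving (5)!/(2!·2!) = 30.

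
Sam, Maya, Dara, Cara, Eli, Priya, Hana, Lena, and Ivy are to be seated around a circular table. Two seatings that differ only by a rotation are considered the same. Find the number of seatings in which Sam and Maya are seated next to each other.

10080

Treat {Sam, Maya} as one unit (2 internal orders) and seat the resulting 8 units around the table: (7)! circular arrangements.
So 2 × (7)! = 2 × 5040 = 10080.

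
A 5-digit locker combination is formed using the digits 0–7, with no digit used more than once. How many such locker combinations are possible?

With no repetition, fill the 5 digits in order: 8 choices, then 7, down to 4.
That product is 8 × 7 × 6 × 5 × 4 = 6720.

6720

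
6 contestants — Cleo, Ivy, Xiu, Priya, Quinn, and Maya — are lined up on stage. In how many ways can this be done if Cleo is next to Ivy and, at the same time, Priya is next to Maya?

96

Treat {Cleo,Ivy} as one block (2 orders) and {Priya,Maya} as another (2 orders).
That leaves 4 units to arrange: 2 × 2 × 4! = 4 × 24 = 96.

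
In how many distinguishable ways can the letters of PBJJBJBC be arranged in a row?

PBJJBJBC has 8 letters with B appearing 3 times and J appearing 3 times.
So there are 8! / (3!·3!) = 1120 distinguishable arrangements.

1120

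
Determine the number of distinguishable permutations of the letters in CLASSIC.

1260

Letter multiplicities in CLASSIC: A×1, C×2, I×1, L×1, S×2.
So there are 7! / (2!·2!) = 1260 distinguishable arrangements.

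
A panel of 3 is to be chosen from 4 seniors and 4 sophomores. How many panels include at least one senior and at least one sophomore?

48

With no constraint there are C(8,3) = 56 possible selections.
Selections missing a whole group: no seniors → C(4,3) = 4; no sophomores → C(4,3) = 4.
Both groups omitted at once is impossible, so 56 − 8 = 48.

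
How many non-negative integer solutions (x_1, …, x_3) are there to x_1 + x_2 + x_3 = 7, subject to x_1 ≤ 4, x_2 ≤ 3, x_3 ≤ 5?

By stars and bars, unrestricted non-negative solutions to x_1+…+x_3 = 7 number C(7+2,2) = 36.
Subtract solutions that violate a single cap (substitute x_i' = x_i − (cap_i+1)): x_1 ≥ 5 gives C(4,2) = 6; x_2 ≥ 4 gives C(5,2) = 10; x_3 ≥ 6 gives C(3,2) = 3. Together 19.
No two caps can be exceeded simultaneously, so the pair terms are all 0.
By inclusion–exclusion the count is 36 − 19 + 0 = 17.

17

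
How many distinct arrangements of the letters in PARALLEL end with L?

Fix L in the last position and arrange the remaining 7 letters.
Those 7 letters have A appearing twice and L appearing twice, giving (7)!/(2!·2!) = 1260.

1260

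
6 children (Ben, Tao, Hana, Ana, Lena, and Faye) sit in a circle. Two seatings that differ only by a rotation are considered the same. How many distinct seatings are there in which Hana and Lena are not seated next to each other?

All circular seatings of 6 people number (5)! = 120.
Those with Hana next to Lena: fuse the pair into one unit and seat 5 units around a circle — 2·(4)! = 48.
Subtracting, 120 − 48 = 72.

72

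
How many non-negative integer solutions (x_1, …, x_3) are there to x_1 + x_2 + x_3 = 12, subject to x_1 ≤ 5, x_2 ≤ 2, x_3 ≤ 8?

9

Ignoring the caps, the number of non-negative solutions to x_1+…+x_3 = 12 is C(14,2) = 91.
Subtract solutions that violate a single cap (substitute x_i' = x_i − (cap_i+1)): x_1 ≥ 6 gives C(8,2) = 28; x_2 ≥ 3 gives C(11,2) = 55; x_3 ≥ 9 gives C(5,2) = 10. Together 93.
Add back pairs where two caps are both exceeded: 10 + 0 + 1 = 11.
By inclusion–exclusion the count is 91 − 93 + 11 = 9.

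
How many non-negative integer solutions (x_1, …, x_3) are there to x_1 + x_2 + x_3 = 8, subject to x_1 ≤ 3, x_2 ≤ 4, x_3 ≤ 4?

10

By stars and bars, unrestricted non-negative solutions to x_1+…+x_3 = 8 number C(8+2,2) = 45.
Subtract solutions that violate a single cap (substitute x_i' = x_i − (cap_i+1)): x_1 ≥ 4 gives C(6,2) = 15; x_2 ≥ 5 gives C(5,2) = 10; x_3 ≥ 5 gives C(5,2) = 10. Together 35.
No two caps can be exceeded simultaneously, so the pair terms are all 0.
By inclusion–exclusion the count is 45 − 35 + 0 = 10.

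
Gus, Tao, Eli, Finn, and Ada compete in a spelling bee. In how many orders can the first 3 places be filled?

There are 5 choices for 1st place, 4 for 2nd, and 3 for 3rd.
That gives 5 × 4 × 3 = 60.

60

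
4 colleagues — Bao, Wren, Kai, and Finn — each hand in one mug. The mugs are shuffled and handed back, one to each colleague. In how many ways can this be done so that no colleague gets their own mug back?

9

This is the derangement count D_4: permutations of 4 items with no fixed point.
By inclusion–exclusion this is Σ_{j=0}^{4} (−1)^j C(4,j)·(4−j)!.
Computing: 24 − 24 + 12 − 4 + 1 = 9.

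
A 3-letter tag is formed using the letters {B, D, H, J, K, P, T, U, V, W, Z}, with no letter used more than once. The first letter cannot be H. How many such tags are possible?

900

The first letter has 11−1 = 10 choices (anything except H).
The remaining 2 letters are filled from the other 10 symbols without repetition: 10 × 9 = 90.
Total: 10 × 90 = 900.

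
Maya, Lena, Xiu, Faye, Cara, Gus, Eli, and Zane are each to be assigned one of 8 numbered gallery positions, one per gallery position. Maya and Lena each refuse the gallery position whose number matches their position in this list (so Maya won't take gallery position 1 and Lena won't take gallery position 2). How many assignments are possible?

Let Aᵢ (for i ∈ {1, 2}) be the placements that put person i in their forbidden gallery position. Any j of these fix j positions, leaving (8−j)! ways to fill the rest, and there are C(2,j) ways to pick which j.
By inclusion–exclusion, the number of valid placements is Σ_{j=0}^{2} (−1)^j C(2,j)·(8−j)!.
Computing: 40320 − 10080 + 720 = 30960.

30960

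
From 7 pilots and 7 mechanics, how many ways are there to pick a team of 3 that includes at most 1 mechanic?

Split by how many mechanics are chosen (0 through 1).
Sum: C(7,0)·C(7,3) + C(7,1)·C(7,2) = 35 + 147 = 182.

182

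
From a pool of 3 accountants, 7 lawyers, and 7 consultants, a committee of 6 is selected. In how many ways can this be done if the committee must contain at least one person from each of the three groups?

Unrestricted: C(17,6) = 12376 ways to pick any 6 of the 17.
Subtract selections that omit an entire group: no accountants → C(14,6) = 3003; no lawyers → C(10,6) = 210; no consultants → C(10,6) = 210.
Add back selections omitting two groups (i.e. drawn from a single group): C(3,6) + C(7,6) + C(7,6) = 14.
By inclusion–exclusion: 12376 − 3423 + 14 = 8967.

8967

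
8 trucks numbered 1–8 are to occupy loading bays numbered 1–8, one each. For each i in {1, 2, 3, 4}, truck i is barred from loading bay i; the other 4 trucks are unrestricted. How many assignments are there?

24024

Let Aᵢ (for 1 ≤ i ≤ 4) be the placements that put truck i in its forbidden loading bay. Any j of these fix j positions, leaving (8−j)! ways to fill the rest, and there are C(4,j) ways to pick which j.
By inclusion–exclusion, the number of valid placements is Σ_{j=0}^{4} (−1)^j C(4,j)·(8−j)!.
Computing: 40320 − 20160 + 4320 − 480 + 24 = 24024.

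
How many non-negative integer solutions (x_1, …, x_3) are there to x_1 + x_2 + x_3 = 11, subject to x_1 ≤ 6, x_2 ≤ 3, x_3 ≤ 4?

Without the upper bounds there are C(13,2) = 78 ways to split 11 among 3 variables.
Subtract solutions that violate a single cap (substitute x_i' = x_i − (cap_i+1)): x_1 ≥ 7 gives C(6,2) = 15; x_2 ≥ 4 gives C(9,2) = 36; x_3 ≥ 5 gives C(8,2) = 28. Together 79.
Add back pairs where two caps are both exceeded: 1 + 0 + 6 = 7.
By inclusion–exclusion the count is 78 − 79 + 7 = 6.

6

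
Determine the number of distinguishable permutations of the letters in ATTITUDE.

Letter multiplicities in ATTITUDE: A×1, D×1, E×1, I×1, T×3, U×1.
The number of distinct arrangements is 8!/(3!) = 40320/6 = 6720.

6720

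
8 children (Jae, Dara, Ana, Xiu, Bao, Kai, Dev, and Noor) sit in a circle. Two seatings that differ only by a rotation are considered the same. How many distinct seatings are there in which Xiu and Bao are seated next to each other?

1440

Treat {Xiu, Bao} as one unit (2 internal orders) and seat the resulting 7 units around the table: (6)! circular arrangements.
So 2 × (6)! = 2 × 720 = 1440.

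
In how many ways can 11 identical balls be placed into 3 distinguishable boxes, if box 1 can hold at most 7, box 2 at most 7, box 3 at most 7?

48

By stars and bars, unrestricted non-negative solutions to x_1+…+x_3 = 11 number C(11+2,2) = 78.
Subtract solutions that violate a single cap (substitute x_i' = x_i − (cap_i+1)): x_1 ≥ 8 gives C(5,2) = 10; x_2 ≥ 8 gives C(5,2) = 10; x_3 ≥ 8 gives C(5,2) = 10. Together 30.
No two caps can be exceeded simultaneously, so the pair terms are all 0.
By inclusion–exclusion the count is 78 − 30 + 0 = 48.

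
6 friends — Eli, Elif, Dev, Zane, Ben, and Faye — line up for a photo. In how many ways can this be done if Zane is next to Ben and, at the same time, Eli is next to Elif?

96

Treat {Zane,Ben} as one block (2 orders) and {Eli,Elif} as another (2 orders).
That leaves 4 units to arrange: 2 × 2 × 4! = 4 × 24 = 96.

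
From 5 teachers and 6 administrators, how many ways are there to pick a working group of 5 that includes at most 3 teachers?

Split by how many teachers are chosen (0 through 3).
Sum: C(5,0)·C(6,5) + C(5,1)·C(6,4) + C(5,2)·C(6,3) + C(5,3)·C(6,2) = 6 + 75 + 200 + 150 = 431.

431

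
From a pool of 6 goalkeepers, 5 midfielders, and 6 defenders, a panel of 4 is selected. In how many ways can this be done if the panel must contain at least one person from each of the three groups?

1260

Total 4-person selections from all 17: C(17,4) = 2380.
Selections missing a whole group: no goalkeepers → C(11,4) = 330; no midfielders → C(12,4) = 495; no defenders → C(11,4) = 330.
Add back selections omitting two groups (i.e. drawn from a single group): C(6,4) + C(5,4) + C(6,4) = 35.
By inclusion–exclusion: 2380 − 1155 + 35 = 1260.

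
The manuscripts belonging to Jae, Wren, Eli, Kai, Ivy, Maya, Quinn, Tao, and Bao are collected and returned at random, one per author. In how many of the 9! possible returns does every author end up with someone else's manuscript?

This is the derangement count D_9: permutations of 9 items with no fixed point.
By inclusion–exclusion this is Σ_{j=0}^{9} (−1)^j C(9,j)·(9−j)!.
Computing: 362880 − 362880 + 181440 − 60480 + 15120 − 3024 + 504 − 72 + 9 − 1 = 133496.

133496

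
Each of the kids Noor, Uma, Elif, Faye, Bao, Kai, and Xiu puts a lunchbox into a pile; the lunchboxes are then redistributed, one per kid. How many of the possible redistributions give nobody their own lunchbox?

1854

Let Aᵢ be the assignments in which kid i gets their own lunchbox. We want the size of the complement of A₁∪…∪A_7.
By inclusion–exclusion this is Σ_{j=0}^{7} (−1)^j C(7,j)·(7−j)!.
Computing: 5040 − 5040 + 2520 − 840 + 210 − 42 + 7 − 1 = 1854.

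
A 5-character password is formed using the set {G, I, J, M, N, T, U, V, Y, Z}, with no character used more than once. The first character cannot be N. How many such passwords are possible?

27216

The first character has 10−1 = 9 choices (anything except N).
The remaining 4 characters are filled from the other 9 symbols without repetition: 9 × 8 × 7 × 6 = 3024.
Total: 9 × 3024 = 27216.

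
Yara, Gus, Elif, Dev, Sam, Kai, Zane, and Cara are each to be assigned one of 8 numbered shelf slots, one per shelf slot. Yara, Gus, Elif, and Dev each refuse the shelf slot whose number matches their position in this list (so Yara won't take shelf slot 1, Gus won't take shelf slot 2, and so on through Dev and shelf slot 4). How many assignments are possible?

Let Aᵢ (for 1 ≤ i ≤ 4) be the placements that put person i in their forbidden shelf slot. Any j of these fix j positions, leaving (8−j)! ways to fill the rest, and there are C(4,j) ways to pick which j.
By inclusion–exclusion, the number of valid placements is Σ_{j=0}^{4} (−1)^j C(4,j)·(8−j)!.
Computing: 40320 − 20160 + 4320 − 480 + 24 = 24024.

24024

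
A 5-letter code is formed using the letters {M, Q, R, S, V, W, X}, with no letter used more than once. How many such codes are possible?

With no repetition, fill the 5 letters in order: 7 choices, then 6, down to 3.
7 × 6 × 5 × 4 × 3 = 2520.

2520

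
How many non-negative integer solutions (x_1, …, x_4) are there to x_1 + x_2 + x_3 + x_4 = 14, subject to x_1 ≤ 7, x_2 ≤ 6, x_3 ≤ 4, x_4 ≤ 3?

By stars and bars, unrestricted non-negative solutions to x_1+…+x_4 = 14 number C(14+3,3) = 680.
Subtract solutions that violate a single cap (substitute x_i' = x_i − (cap_i+1)): x_1 ≥ 8 gives C(9,3) = 84; x_2 ≥ 7 gives C(10,3) = 120; x_3 ≥ 5 gives C(12,3) = 220; x_4 ≥ 4 gives C(13,3) = 286. Together 710.
Add back pairs where two caps are both exceeded: 0 + 4 + 10 + 10 + 20 + 56 = 100.
By inclusion–exclusion the count is 680 − 710 + 100 = 70.

70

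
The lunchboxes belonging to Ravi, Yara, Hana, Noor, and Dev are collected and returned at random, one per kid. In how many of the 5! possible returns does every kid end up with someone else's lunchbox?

Let Aᵢ be the assignments in which kid i gets their own lunchbox. We want the size of the complement of A₁∪…∪A_5.
By inclusion–exclusion this is Σ_{j=0}^{5} (−1)^j C(5,j)·(5−j)!.
Computing: 120 − 120 + 60 − 20 + 5 − 1 = 44.

44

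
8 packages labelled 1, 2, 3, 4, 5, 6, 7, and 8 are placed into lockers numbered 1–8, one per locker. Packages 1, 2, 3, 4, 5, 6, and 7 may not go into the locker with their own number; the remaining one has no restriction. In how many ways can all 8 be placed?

Let Aᵢ (for 1 ≤ i ≤ 7) be the placements that put package i in its forbidden locker. Any j of these fix j positions, leaving (8−j)! ways to fill the rest, and there are C(7,j) ways to pick which j.
By inclusion–exclusion, the number of valid placements is Σ_{j=0}^{7} (−1)^j C(7,j)·(8−j)!.
Computing: 40320 − 35280 + 15120 − 4200 + 840 − 126 + 14 − 1 = 16687.

16687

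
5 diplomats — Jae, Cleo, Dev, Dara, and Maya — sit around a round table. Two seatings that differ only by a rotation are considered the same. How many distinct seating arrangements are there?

Fix one person's seat to break rotational symmetry; the remaining 4 people can be arranged in (4)! = 24 ways.

24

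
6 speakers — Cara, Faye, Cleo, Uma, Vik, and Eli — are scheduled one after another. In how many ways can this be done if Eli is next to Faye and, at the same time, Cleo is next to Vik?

Treat {Eli,Faye} as one block (2 orders) and {Cleo,Vik} as another (2 orders).
That leaves 4 units to arrange: 2 × 2 × 4! = 4 × 24 = 96.

96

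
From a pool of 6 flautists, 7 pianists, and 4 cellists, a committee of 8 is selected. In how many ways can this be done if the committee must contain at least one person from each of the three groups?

22813

Unrestricted: C(17,8) = 24310 ways to pick any 8 of the 17.
Selections missing a whole group: no flautists → C(11,8) = 165; no pianists → C(10,8) = 45; no cellists → C(13,8) = 1287.
Add back selections omitting two groups (i.e. drawn from a single group): C(6,8) + C(7,8) + C(4,8) = 0.
By inclusion–exclusion: 24310 − 1497 + 0 = 22813.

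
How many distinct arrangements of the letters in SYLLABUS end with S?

2520

Fix S in the last position and arrange the remaining 7 letters.
Those 7 letters have L appearing twice, giving (7)!/(2!) = 2520.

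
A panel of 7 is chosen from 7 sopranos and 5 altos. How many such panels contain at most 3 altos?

596

Split by how many altos are chosen (0 through 3).
Sum: C(5,0)·C(7,7) + C(5,1)·C(7,6) + C(5,2)·C(7,5) + C(5,3)·C(7,4) = 1 + 35 + 210 + 350 = 596.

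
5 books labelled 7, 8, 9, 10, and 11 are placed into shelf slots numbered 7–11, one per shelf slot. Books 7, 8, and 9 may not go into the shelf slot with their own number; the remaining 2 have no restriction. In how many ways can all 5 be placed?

Let Aᵢ (for i ∈ {7, 8, 9}) be the placements that put book i in its forbidden shelf slot. Any j of these fix j positions, leaving (5−j)! ways to fill the rest, and there are C(3,j) ways to pick which j.
By inclusion–exclusion, the number of valid placements is Σ_{j=0}^{3} (−1)^j C(3,j)·(5−j)!.
Computing: 120 − 72 + 18 − 2 = 64.

64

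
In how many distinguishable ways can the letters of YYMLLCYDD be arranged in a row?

Letter multiplicities in YYMLLCYDD: C×1, D×2, L×2, M×1, Y×3.
Dividing 9! = 362880 by 3!·2!·2! = 24 for the repeated letters gives 15120.

15120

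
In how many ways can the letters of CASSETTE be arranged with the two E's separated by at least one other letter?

There are 8!/(2!·2!·2!) = 5040 arrangements of CASSETTE in total.
Arrangements with the E's together: treat EE as one letter, giving (7)!/(2!·2!) = 1260.
Hence 5040 − 1260 = 3780.

3780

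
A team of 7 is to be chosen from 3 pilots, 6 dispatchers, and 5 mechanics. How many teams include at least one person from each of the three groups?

With no constraint there are C(14,7) = 3432 possible selections.
Subtract selections that omit an entire group: no pilots → C(11,7) = 330; no dispatchers → C(8,7) = 8; no mechanics → C(9,7) = 36.
Add back selections omitting two groups (i.e. drawn from a single group): C(3,7) + C(6,7) + C(5,7) = 0.
By inclusion–exclusion: 3432 − 374 + 0 = 3058.

3058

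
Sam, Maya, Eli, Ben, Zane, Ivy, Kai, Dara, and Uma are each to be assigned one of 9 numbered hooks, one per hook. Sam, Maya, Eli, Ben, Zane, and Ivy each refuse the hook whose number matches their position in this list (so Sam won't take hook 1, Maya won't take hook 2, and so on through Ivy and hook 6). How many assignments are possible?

183822

Let Aᵢ (for 1 ≤ i ≤ 6) be the placements that put person i in their forbidden hook. Any j of these fix j positions, leaving (9−j)! ways to fill the rest, and there are C(6,j) ways to pick which j.
By inclusion–exclusion, the number of valid placements is Σ_{j=0}^{6} (−1)^j C(6,j)·(9−j)!.
Computing: 362880 − 241920 + 75600 − 14400 + 1800 − 144 + 6 = 183822.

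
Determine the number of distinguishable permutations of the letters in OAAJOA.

The 6 letters of OAAJOA have repeats: A appearing 3 times and O appearing twice.
The number of distinct arrangements is 6!/(3!·2!) = 720/12 = 60.

60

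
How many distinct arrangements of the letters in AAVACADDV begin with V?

With the first slot taken by V, it remains to arrange the other 8 letters (AAACADDV).
Those 8 letters have A appearing 4 times and D appearing twice, giving (8)!/(4!·2!) = 840.

840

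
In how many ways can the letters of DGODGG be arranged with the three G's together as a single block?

12

Treat the 3 copies of G as a single block. The multiset to arrange is then {GGG, D, D, O}, 4 items in all.
That gives (4)!/(2!) = 12 arrangements.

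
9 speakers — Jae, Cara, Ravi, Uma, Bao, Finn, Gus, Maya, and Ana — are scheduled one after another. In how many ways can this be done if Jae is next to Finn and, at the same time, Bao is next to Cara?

Treat {Jae,Finn} as one block (2 orders) and {Bao,Cara} as another (2 orders).
That leaves 7 units to arrange: 2 × 2 × 7! = 4 × 5040 = 20160.

20160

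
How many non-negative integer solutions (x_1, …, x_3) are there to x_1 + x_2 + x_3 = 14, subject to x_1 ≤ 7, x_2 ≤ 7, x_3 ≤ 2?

Without the upper bounds there are C(16,2) = 120 ways to split 14 among 3 variables.
Subtract solutions that violate a single cap (substitute x_i' = x_i − (cap_i+1)): x_1 ≥ 8 gives C(8,2) = 28; x_2 ≥ 8 gives C(8,2) = 28; x_3 ≥ 3 gives C(13,2) = 78. Together 134.
Add back pairs where two caps are both exceeded: 0 + 10 + 10 = 20.
By inclusion–exclusion the count is 120 − 134 + 20 = 6.

6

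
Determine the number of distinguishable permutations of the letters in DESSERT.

The 7 letters of DESSERT have repeats: E appearing twice and S appearing twice.
Dividing 7! = 5040 by 2!·2! = 4 for the repeated letters gives 1260.

1260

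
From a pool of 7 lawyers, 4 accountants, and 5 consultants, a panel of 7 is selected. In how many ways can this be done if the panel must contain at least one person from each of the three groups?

Unrestricted: C(16,7) = 11440 ways to pick any 7 of the 16.
Subtract selections that omit an entire group: no lawyers → C(9,7) = 36; no accountants → C(12,7) = 792; no consultants → C(11,7) = 330.
Add back selections omitting two groups (i.e. drawn from a single group): C(7,7) + C(4,7) + C(5,7) = 1.
By inclusion–exclusion: 11440 − 1158 + 1 = 10283.

10283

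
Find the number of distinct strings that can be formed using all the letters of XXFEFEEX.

Letter multiplicities in XXFEFEEX: E×3, F×2, X×3.
The number of distinct arrangements is 8!/(3!·3!·2!) = 40320/72 = 560.

560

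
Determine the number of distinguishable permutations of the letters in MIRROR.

MIRROR has 6 letters with R appearing 3 times.
Dividing 6! = 720 by 3! = 6 for the repeated letters gives 120.

120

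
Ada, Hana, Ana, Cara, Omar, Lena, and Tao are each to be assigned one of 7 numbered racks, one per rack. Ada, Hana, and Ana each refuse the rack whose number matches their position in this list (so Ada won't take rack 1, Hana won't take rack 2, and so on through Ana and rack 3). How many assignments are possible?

3216

Let Aᵢ (for i ∈ {1, 2, 3}) be the placements that put person i in their forbidden rack. Any j of these fix j positions, leaving (7−j)! ways to fill the rest, and there are C(3,j) ways to pick which j.
By inclusion–exclusion, the number of valid placements is Σ_{j=0}^{3} (−1)^j C(3,j)·(7−j)!.
Computing: 5040 − 2160 + 360 − 24 = 3216.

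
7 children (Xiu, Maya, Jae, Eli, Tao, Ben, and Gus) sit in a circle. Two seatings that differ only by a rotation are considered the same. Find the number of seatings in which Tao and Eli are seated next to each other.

240

Treat {Tao, Eli} as one unit (2 internal orders) and seat the resulting 6 units around the table: (5)! circular arrangements.
So 2 × (5)! = 2 × 120 = 240.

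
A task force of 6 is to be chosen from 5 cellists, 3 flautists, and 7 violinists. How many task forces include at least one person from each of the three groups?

3850

Unrestricted: C(15,6) = 5005 ways to pick any 6 of the 15.
Selections missing a whole group: no cellists → C(10,6) = 210; no flautists → C(12,6) = 924; no violinists → C(8,6) = 28.
Add back selections omitting two groups (i.e. drawn from a single group): C(5,6) + C(3,6) + C(7,6) = 7.
By inclusion–exclusion: 5005 − 1162 + 7 = 3850.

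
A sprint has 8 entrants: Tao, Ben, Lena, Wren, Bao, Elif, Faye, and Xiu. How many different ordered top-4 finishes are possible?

This is an ordered selection of 4 from 8: P(8,4).
That gives 8 × 7 × 6 × 5 = 1680.

1680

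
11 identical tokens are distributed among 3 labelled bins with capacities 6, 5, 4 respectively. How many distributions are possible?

15

Without the upper bounds there are C(13,2) = 78 ways to split 11 among 3 bins.
Subtract solutions that violate a single cap (substitute x_i' = x_i − (cap_i+1)): x_1 ≥ 7 gives C(6,2) = 15; x_2 ≥ 6 gives C(7,2) = 21; x_3 ≥ 5 gives C(8,2) = 28. Together 64.
Add back pairs where two caps are both exceeded: 0 + 0 + 1 = 1.
By inclusion–exclusion the count is 78 − 64 + 1 = 15.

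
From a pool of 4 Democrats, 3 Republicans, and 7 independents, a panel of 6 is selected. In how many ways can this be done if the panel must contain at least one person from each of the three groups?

2331

Unrestricted: C(14,6) = 3003 ways to pick any 6 of the 14.
Selections missing a whole group: no Democrats → C(10,6) = 210; no Republicans → C(11,6) = 462; no independents → C(7,6) = 7.
Add back selections omitting two groups (i.e. drawn from a single group): C(4,6) + C(3,6) + C(7,6) = 7.
By inclusion–exclusion: 3003 − 679 + 7 = 2331.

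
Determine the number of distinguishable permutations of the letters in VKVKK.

Letter multiplicities in VKVKK: K×3, V×2.
Dividing 5! = 120 by 3!·2! = 12 for the repeated letters gives 10.

10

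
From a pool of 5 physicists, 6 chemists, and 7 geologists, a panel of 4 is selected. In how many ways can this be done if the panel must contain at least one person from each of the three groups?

Total 4-person selections from all 18: C(18,4) = 3060.
Selections missing a whole group: no physicists → C(13,4) = 715; no chemists → C(12,4) = 495; no geologists → C(11,4) = 330.
Add back selections omitting two groups (i.e. drawn from a single group): C(5,4) + C(6,4) + C(7,4) = 55.
By inclusion–exclusion: 3060 − 1540 + 55 = 1575.

1575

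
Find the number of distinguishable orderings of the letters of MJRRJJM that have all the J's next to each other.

30

Treat the 3 copies of J as a single block. The multiset to arrange is then {JJJ, M, M, R, R}, 5 items in all.
That gives (5)!/(2!·2!) = 30 arrangements.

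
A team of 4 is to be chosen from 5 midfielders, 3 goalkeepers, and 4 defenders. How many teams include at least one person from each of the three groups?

With no constraint there are C(12,4) = 495 possible selections.
Selections missing a whole group: no midfielders → C(7,4) = 35; no goalkeepers → C(9,4) = 126; no defenders → C(8,4) = 70.
Add back selections omitting two groups (i.e. drawn from a single group): C(5,4) + C(3,4) + C(4,4) = 6.
By inclusion–exclusion: 495 − 231 + 6 = 270.

270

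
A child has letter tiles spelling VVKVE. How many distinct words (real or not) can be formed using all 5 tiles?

20

The 5 letters of VVKVE have repeats: V appearing 3 times.
So there are 5! / (3!) = 20 distinguishable arrangements.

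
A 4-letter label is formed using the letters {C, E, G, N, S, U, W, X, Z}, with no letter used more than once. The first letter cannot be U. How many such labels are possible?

The first letter has 9−1 = 8 choices (anything except U).
The remaining 3 letters are filled from the other 8 symbols without repetition: 8 × 7 × 6 = 336.
Total: 8 × 336 = 2688.

2688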